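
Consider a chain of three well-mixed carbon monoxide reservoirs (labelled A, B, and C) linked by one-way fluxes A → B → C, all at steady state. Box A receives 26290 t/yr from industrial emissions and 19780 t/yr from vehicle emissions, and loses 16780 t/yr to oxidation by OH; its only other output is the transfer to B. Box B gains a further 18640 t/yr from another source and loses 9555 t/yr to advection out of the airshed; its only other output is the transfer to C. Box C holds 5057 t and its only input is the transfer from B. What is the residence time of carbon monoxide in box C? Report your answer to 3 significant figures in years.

Box A: F(A→B) = (26290 + 19780) − 16780 = 29290 t/yr.
Box B: F(B→C) = (29290 + 18640) − 9555 = 38375 t/yr.
Box C throughput = its input = 38375 t/yr; τ = 5057 / 38375 = 0.1318 yr.

0.132 yr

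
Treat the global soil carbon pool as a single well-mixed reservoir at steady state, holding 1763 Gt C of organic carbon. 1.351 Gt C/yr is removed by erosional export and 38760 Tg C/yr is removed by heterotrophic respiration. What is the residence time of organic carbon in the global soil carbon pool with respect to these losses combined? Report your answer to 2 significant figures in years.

44 yr

Convert the heterotrophic respiration flux: 38760 Tg C/yr = 38.76 Gt C/yr.
Total removal = 1.351 + 38.76 = 40.111 Gt C/yr.
τ = M / ΣF_out = 1763 / 40.111 = 43.95 yr.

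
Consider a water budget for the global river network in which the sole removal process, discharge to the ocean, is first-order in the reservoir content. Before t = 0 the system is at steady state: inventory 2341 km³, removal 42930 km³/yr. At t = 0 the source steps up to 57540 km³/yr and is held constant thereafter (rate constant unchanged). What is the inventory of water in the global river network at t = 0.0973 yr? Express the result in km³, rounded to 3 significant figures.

Residence time τ = M₀/F₀ = 0.05453 yr. The eventual steady state is M_∞ = M₀·(F₁/F₀) = 2341 × 57540/42930 = 3137.7 km³.
The anomaly ΔM(t) = M(t) − M_∞ decays as ΔM₀·e^(−t/τ) with ΔM₀ = 2341 − 3137.7 = −796.7 km³.
At t = 0.0973 yr, e^(−t/τ) = e^(−1.784) = 0.1679, so ΔM = −133.8 km³ and M = 3137.7 − 133.8 = 3003.9 km³.

3000 km³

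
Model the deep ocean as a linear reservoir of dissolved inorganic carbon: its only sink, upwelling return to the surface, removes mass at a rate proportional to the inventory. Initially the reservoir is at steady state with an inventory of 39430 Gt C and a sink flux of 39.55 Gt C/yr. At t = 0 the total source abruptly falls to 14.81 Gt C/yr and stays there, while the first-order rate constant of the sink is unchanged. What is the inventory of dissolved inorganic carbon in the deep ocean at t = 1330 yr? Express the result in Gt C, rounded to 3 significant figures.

21300 Gt C

Residence time τ = M₀/F₀ = 997.0 yr. The eventual steady state is M_∞ = M₀·(F₁/F₀) = 39430 × 14.81/39.55 = 14765 Gt C.
The anomaly ΔM(t) = M(t) − M_∞ decays as ΔM₀·e^(−t/τ) with ΔM₀ = 39430 − 14765 = 24660 Gt C.
At t = 1330 yr, e^(−t/τ) = e^(−1.334) = 0.2634, so ΔM = 6497 Gt C and M = 14765 + 6497 = 21262 Gt C.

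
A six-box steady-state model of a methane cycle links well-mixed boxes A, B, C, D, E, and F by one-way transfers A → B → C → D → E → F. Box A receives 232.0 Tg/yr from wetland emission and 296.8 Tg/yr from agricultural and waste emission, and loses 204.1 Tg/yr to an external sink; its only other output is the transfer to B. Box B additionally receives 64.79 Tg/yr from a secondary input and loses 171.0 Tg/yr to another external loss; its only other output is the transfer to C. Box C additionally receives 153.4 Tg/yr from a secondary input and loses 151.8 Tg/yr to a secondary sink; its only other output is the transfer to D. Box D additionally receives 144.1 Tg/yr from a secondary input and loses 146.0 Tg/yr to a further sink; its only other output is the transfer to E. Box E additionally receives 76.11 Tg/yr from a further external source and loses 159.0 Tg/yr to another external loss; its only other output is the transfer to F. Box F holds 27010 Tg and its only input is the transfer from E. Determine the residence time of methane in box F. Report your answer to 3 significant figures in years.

200 yr

Box A: F(A→B) = (232.0 + 296.8) − 204.1 = 324.70 Tg/yr.
Box B: F(B→C) = (324.70 + 64.79) − 171.0 = 218.49 Tg/yr.
Box C: F(C→D) = (218.49 + 153.4) − 151.8 = 220.09 Tg/yr.
Box D: F(D→E) = (220.09 + 144.1) − 146.0 = 218.19 Tg/yr.
Box E: F(E→F) = (218.19 + 76.11) − 159.0 = 135.30 Tg/yr.
Box F throughput = its input = 135.30 Tg/yr; τ = 27010 / 135.30 = 199.6 yr.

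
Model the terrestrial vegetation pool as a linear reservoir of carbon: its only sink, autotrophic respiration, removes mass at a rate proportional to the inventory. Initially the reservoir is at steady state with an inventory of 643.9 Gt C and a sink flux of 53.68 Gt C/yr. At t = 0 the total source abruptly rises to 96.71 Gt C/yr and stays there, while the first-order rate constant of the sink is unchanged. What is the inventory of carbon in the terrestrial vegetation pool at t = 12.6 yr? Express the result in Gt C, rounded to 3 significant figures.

τ = M₀/F₀ = 643.9/53.68 = 12.00 yr; rate constant k = 1/τ.
New steady state M_∞ = F₁/k = F₁·τ = 96.71 × 12.00 = 1160.1 Gt C.
M(t) = M_∞ + (M₀ − M_∞)·e^(−t/τ); t/τ = 12.6/12.00 = 1.050, so e^(−t/τ) = 0.3498.
M(t) = 1160.1 − 516.2 × 0.3498 = 979.51 Gt C.

980 Gt C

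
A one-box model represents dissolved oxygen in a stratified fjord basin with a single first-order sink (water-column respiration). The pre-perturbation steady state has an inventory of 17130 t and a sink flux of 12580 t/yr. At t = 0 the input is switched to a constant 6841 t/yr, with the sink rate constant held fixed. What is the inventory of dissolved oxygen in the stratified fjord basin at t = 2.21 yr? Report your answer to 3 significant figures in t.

τ = M₀/F₀ = 17130/12580 = 1.362 yr; rate constant k = 1/τ.
New steady state M_∞ = F₁/k = F₁·τ = 6841 × 1.362 = 9315.3 t.
M(t) = M_∞ + (M₀ − M_∞)·e^(−t/τ); t/τ = 2.21/1.362 = 1.623, so e^(−t/τ) = 0.1973.
M(t) = 9315.3 + 7815 × 0.1973 = 10857 t.

10900 t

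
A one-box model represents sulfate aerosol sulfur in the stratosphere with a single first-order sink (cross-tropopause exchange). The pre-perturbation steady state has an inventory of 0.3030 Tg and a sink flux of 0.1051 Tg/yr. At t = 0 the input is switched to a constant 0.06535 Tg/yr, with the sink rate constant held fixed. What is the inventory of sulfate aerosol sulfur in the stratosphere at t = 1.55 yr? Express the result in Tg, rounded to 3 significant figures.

Residence time τ = M₀/F₀ = 2.883 yr. The eventual steady state is M_∞ = M₀·(F₁/F₀) = 0.3030 × 0.06535/0.1051 = 0.18840 Tg.
The anomaly ΔM(t) = M(t) − M_∞ decays as ΔM₀·e^(−t/τ) with ΔM₀ = 0.3030 − 0.18840 = 0.1146 Tg.
At t = 1.55 yr, e^(−t/τ) = e^(−0.5376) = 0.5841, so ΔM = 0.06694 Tg and M = 0.18840 + 0.06694 = 0.25534 Tg.

0.255 Tg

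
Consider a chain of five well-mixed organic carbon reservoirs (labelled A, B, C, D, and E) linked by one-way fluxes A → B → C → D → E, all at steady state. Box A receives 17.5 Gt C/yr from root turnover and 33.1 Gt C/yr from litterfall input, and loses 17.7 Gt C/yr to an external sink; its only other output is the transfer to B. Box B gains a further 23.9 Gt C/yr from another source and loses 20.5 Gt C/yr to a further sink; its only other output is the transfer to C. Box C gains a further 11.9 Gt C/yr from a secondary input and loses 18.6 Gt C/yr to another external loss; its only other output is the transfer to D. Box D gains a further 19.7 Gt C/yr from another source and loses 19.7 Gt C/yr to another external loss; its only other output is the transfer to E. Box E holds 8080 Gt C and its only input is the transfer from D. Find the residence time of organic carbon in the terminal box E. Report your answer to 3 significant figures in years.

273 yr

Box A: F(A→B) = (17.5 + 33.1) − 17.7 = 32.900 Gt C/yr.
Box B: F(B→C) = (32.900 + 23.9) − 20.5 = 36.300 Gt C/yr.
Box C: F(C→D) = (36.300 + 11.9) − 18.6 = 29.600 Gt C/yr.
Box D: F(D→E) = (29.600 + 19.7) − 19.7 = 29.600 Gt C/yr.
Box E throughput = its input = 29.600 Gt C/yr; τ = 8080 / 29.600 = 273.0 yr.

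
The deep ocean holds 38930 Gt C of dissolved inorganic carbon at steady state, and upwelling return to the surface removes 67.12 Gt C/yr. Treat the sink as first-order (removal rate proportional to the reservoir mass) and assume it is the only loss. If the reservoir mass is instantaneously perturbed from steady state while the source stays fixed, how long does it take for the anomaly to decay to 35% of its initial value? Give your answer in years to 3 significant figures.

609 yr

For a linear reservoir the anomaly decays as exp(−t/τ) with τ = M/F = 38930/67.12 = 580.0 yr.
exp(−t/τ) = 0.35 ⇒ t = −τ ln(0.35) = 580.0 × 1.050 = 608.9 yr.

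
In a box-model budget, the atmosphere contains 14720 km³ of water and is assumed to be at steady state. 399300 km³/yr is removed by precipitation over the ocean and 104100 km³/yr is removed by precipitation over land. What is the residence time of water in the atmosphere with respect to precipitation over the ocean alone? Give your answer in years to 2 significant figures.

0.037 yr

Residence time with respect to a single sink: τ = M / F_sink.
τ = 14720 / 399300 = 0.03686 yr.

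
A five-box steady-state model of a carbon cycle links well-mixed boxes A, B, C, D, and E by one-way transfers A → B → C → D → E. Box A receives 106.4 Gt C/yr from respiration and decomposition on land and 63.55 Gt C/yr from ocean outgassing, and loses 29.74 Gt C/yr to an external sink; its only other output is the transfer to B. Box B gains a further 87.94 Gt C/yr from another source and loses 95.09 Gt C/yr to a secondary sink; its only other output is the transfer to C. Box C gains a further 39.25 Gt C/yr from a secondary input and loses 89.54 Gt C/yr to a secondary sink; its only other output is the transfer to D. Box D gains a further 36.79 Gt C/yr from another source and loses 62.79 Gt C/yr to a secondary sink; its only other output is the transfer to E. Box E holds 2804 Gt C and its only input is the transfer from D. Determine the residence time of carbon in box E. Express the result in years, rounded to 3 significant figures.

Box A: F(A→B) = (106.4 + 63.55) − 29.74 = 140.21 Gt C/yr.
Box B: F(B→C) = (140.21 + 87.94) − 95.09 = 133.06 Gt C/yr.
Box C: F(C→D) = (133.06 + 39.25) − 89.54 = 82.770 Gt C/yr.
Box D: F(D→E) = (82.770 + 36.79) − 62.79 = 56.770 Gt C/yr.
Box E throughput = its input = 56.770 Gt C/yr; τ = 2804 / 56.770 = 49.39 yr.

49.4 yr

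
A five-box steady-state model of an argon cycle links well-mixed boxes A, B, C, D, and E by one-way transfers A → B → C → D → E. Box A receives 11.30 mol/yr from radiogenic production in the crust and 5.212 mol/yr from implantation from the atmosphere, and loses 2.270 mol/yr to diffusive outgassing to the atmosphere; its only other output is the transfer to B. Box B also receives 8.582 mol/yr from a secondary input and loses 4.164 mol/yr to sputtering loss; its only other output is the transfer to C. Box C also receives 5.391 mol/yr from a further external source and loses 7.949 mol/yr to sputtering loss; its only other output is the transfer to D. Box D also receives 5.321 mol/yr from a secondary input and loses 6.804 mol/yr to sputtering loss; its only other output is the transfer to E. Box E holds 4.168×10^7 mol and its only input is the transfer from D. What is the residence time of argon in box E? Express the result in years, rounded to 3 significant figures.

Box A: F(A→B) = (11.30 + 5.212) − 2.270 = 14.242 mol/yr.
Box B: F(B→C) = (14.242 + 8.582) − 4.164 = 18.660 mol/yr.
Box C: F(C→D) = (18.660 + 5.391) − 7.949 = 16.102 mol/yr.
Box D: F(D→E) = (16.102 + 5.321) − 6.804 = 14.619 mol/yr.
Box E throughput = its input = 14.619 mol/yr; τ = 4.168×10^7 / 14.619 = 2.851×10^6 yr.

2.85×10^6 yr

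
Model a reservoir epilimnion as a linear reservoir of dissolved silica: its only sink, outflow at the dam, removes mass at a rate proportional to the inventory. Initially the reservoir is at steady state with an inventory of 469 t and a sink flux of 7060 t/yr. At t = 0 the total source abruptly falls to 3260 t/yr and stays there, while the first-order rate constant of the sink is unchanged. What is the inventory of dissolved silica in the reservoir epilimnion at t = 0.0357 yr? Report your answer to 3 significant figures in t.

364 t

Residence time τ = M₀/F₀ = 0.06643 yr. The eventual steady state is M_∞ = M₀·(F₁/F₀) = 469 × 3260/7060 = 216.56 t.
The anomaly ΔM(t) = M(t) − M_∞ decays as ΔM₀·e^(−t/τ) with ΔM₀ = 469 − 216.56 = 252.4 t.
At t = 0.0357 yr, e^(−t/τ) = e^(−0.5374) = 0.5843, so ΔM = 147.5 t and M = 216.56 + 147.5 = 364.05 t.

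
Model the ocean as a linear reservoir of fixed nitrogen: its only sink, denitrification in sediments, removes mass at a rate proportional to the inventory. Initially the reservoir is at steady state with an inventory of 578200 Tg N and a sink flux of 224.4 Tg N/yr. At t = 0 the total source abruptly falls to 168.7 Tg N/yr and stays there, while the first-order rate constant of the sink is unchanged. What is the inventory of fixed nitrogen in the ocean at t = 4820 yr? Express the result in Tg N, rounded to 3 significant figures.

457000 Tg N

τ = M₀/F₀ = 578200/224.4 = 2577 yr; rate constant k = 1/τ.
New steady state M_∞ = F₁/k = F₁·τ = 168.7 × 2577 = 434680 Tg N.
M(t) = M_∞ + (M₀ − M_∞)·e^(−t/τ); t/τ = 4820/2577 = 1.871, so e^(−t/τ) = 0.1540.
M(t) = 434680 + 143500 × 0.1540 = 456790 Tg N.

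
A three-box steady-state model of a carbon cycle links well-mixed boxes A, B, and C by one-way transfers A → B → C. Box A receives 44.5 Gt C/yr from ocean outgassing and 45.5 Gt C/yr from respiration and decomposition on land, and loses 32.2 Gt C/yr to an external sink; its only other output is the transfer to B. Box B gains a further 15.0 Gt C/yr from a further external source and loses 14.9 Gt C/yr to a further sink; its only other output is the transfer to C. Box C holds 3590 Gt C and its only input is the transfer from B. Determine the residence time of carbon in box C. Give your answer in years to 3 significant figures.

Box A: F(A→B) = (44.5 + 45.5) − 32.2 = 57.800 Gt C/yr.
Box B: F(B→C) = (57.800 + 15.0) − 14.9 = 57.900 Gt C/yr.
Box C throughput = its input = 57.900 Gt C/yr; τ = 3590 / 57.900 = 62.00 yr.

62.0 yr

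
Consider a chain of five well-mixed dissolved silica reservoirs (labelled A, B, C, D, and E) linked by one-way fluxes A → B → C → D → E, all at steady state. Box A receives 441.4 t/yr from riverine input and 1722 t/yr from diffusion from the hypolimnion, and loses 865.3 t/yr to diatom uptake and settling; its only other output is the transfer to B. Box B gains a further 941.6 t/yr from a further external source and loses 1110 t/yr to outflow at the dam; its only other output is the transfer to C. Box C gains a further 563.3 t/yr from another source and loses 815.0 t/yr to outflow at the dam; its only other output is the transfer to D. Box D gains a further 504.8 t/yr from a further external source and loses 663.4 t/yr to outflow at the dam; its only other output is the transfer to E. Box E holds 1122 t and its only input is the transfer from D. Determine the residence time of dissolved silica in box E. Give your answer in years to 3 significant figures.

1.56 yr

Box A: F(A→B) = (441.4 + 1722) − 865.3 = 1298.1 t/yr.
Box B: F(B→C) = (1298.1 + 941.6) − 1110 = 1129.7 t/yr.
Box C: F(C→D) = (1129.7 + 563.3) − 815.0 = 878.00 t/yr.
Box D: F(D→E) = (878.00 + 504.8) − 663.4 = 719.40 t/yr.
Box E throughput = its input = 719.40 t/yr; τ = 1122 / 719.40 = 1.560 yr.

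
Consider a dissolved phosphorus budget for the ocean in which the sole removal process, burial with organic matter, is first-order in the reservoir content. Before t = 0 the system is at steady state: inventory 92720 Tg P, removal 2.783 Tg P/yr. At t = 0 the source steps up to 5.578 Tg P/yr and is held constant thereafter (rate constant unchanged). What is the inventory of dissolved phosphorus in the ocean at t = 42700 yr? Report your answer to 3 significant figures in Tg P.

τ = M₀/F₀ = 92720/2.783 = 33320 yr; rate constant k = 1/τ.
New steady state M_∞ = F₁/k = F₁·τ = 5.578 × 33320 = 185840 Tg P.
M(t) = M_∞ + (M₀ − M_∞)·e^(−t/τ); t/τ = 42700/33320 = 1.282, so e^(−t/τ) = 0.2776.
M(t) = 185840 − 93120 × 0.2776 = 159990 Tg P.

160000 Tg P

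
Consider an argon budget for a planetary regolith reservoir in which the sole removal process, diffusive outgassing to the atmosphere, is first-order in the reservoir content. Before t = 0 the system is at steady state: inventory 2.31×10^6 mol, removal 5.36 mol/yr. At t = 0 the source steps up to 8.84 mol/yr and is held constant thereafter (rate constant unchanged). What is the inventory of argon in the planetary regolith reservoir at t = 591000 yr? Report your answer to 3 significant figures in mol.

τ = M₀/F₀ = 2.31×10^6/5.36 = 431000 yr; rate constant k = 1/τ.
New steady state M_∞ = F₁/k = F₁·τ = 8.84 × 431000 = 3.8098×10^6 mol.
M(t) = M_∞ + (M₀ − M_∞)·e^(−t/τ); t/τ = 591000/431000 = 1.371, so e^(−t/τ) = 0.2538.
M(t) = 3.8098×10^6 − 1.500×10^6 × 0.2538 = 3.4292×10^6 mol.

3.43×10^6 mol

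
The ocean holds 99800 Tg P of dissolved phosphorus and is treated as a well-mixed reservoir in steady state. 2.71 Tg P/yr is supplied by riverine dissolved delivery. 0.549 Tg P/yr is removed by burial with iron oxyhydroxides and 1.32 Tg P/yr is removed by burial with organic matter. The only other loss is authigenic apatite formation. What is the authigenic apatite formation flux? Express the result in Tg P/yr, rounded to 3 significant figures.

At steady state ΣF_in = ΣF_out.
ΣF_in = 2.7100 Tg P/yr.
Authigenic apatite formation flux = ΣF_in − (0.549 + 1.32) = 2.7100 − 1.869 = 0.8410 Tg P/yr.

0.841 Tg P/yr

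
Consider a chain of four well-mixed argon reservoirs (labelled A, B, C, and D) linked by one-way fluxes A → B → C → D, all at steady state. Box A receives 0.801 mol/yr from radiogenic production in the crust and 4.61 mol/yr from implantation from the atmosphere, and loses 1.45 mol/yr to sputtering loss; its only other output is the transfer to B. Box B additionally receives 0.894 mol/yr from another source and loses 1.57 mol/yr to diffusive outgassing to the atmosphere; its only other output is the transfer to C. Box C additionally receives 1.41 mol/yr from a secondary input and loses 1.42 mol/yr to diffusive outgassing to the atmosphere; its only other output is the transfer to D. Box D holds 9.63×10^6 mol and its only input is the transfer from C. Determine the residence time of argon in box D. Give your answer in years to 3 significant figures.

Box A: F(A→B) = (0.801 + 4.61) − 1.45 = 3.9610 mol/yr.
Box B: F(B→C) = (3.9610 + 0.894) − 1.57 = 3.2850 mol/yr.
Box C: F(C→D) = (3.2850 + 1.41) − 1.42 = 3.2750 mol/yr.
Box D throughput = its input = 3.2750 mol/yr; τ = 9.63×10^6 / 3.2750 = 2.940×10^6 yr.

2.94×10^6 yr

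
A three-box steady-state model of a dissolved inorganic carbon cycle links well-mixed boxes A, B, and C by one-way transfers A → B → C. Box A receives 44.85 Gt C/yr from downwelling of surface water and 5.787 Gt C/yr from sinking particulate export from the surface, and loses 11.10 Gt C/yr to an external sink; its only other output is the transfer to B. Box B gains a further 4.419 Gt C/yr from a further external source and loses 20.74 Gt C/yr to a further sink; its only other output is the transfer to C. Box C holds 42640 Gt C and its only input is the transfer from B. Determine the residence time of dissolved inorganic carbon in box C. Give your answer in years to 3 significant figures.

Box A: F(A→B) = (44.85 + 5.787) − 11.10 = 39.537 Gt C/yr.
Box B: F(B→C) = (39.537 + 4.419) − 20.74 = 23.216 Gt C/yr.
Box C throughput = its input = 23.216 Gt C/yr; τ = 42640 / 23.216 = 1837 yr.

1840 yr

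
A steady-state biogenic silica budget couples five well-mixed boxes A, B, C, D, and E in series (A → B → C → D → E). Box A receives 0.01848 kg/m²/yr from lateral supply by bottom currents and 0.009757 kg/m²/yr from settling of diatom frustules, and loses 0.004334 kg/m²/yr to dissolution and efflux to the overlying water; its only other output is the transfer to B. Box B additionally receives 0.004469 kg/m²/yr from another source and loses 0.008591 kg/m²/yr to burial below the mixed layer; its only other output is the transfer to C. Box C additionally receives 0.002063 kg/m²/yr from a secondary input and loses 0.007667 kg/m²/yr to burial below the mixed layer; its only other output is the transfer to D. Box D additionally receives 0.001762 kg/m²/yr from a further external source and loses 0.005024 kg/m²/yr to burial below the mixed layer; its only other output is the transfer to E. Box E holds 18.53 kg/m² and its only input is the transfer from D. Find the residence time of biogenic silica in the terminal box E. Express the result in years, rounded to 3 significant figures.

Box A: F(A→B) = (0.01848 + 0.009757) − 0.004334 = 0.023903 kg/m²/yr.
Box B: F(B→C) = (0.023903 + 0.004469) − 0.008591 = 0.019781 kg/m²/yr.
Box C: F(C→D) = (0.019781 + 0.002063) − 0.007667 = 0.014177 kg/m²/yr.
Box D: F(D→E) = (0.014177 + 0.001762) − 0.005024 = 0.010915 kg/m²/yr.
Box E throughput = its input = 0.010915 kg/m²/yr; τ = 18.53 / 0.010915 = 1698 yr.

1700 yr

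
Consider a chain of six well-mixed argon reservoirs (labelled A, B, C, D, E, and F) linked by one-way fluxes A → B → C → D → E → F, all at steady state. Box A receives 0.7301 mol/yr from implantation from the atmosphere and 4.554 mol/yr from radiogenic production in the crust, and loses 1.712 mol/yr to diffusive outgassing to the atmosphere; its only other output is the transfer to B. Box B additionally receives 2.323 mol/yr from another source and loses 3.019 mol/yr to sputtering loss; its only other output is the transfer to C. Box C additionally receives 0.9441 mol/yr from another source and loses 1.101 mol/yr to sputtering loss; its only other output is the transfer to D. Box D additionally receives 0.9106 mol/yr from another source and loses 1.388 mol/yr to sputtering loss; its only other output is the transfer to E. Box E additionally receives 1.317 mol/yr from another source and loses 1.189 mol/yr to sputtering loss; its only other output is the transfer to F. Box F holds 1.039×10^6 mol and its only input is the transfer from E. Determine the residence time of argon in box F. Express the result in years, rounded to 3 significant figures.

438000 yr

Box A: F(A→B) = (0.7301 + 4.554) − 1.712 = 3.5721 mol/yr.
Box B: F(B→C) = (3.5721 + 2.323) − 3.019 = 2.8761 mol/yr.
Box C: F(C→D) = (2.8761 + 0.9441) − 1.101 = 2.7192 mol/yr.
Box D: F(D→E) = (2.7192 + 0.9106) − 1.388 = 2.2418 mol/yr.
Box E: F(E→F) = (2.2418 + 1.317) − 1.189 = 2.3698 mol/yr.
Box F throughput = its input = 2.3698 mol/yr; τ = 1.039×10^6 / 2.3698 = 438400 yr.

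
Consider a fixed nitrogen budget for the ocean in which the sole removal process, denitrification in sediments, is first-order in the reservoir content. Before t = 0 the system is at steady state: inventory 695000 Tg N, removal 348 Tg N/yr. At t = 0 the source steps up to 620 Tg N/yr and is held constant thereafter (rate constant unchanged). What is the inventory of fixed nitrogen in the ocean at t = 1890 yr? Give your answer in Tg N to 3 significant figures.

1.03×10^6 Tg N

The sink rate constant is k = F₀/M₀ = 348/695000 = 0.0005007 yr⁻¹.
Solving dM/dt = F₁ − kM with M(0) = M₀ gives M(t) = F₁/k + (M₀ − F₁/k)·e^(−kt).
F₁/k = 620/0.0005007 = 1.2382×10^6 Tg N; kt = 0.0005007 × 1890 = 0.9464, e^(−kt) = 0.3882.
M(1890) = 1.2382×10^6 + (695000 − 1.2382×10^6) × 0.3882 = 1.2382×10^6 − 210900 = 1.0274×10^6 Tg N.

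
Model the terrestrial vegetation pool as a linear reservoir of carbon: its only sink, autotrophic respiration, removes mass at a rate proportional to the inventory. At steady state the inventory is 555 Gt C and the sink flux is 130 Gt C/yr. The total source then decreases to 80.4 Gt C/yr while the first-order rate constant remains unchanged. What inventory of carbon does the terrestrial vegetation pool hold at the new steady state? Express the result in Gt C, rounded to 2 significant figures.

Rate constant k = F/M = 130 / 555 = 0.2342 yr⁻¹.
At the new steady state, source = k·M_new ⇒ M_new = 80.4 / 0.2342 = 343.2 Gt C.
(Equivalently M_new = M × F_new/F_old = 555 × 80.4/130.)

340 Gt C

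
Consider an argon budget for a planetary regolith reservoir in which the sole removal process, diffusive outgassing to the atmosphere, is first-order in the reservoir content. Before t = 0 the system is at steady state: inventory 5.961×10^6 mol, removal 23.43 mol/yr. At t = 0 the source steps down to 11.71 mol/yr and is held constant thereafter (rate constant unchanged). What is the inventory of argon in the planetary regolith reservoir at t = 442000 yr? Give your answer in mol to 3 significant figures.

3.50×10^6 mol

τ = M₀/F₀ = 5.961×10^6/23.43 = 254400 yr; rate constant k = 1/τ.
New steady state M_∞ = F₁/k = F₁·τ = 11.71 × 254400 = 2.9792×10^6 mol.
M(t) = M_∞ + (M₀ − M_∞)·e^(−t/τ); t/τ = 442000/254400 = 1.737, so e^(−t/τ) = 0.1760.
M(t) = 2.9792×10^6 + 2.982×10^6 × 0.1760 = 3.5040×10^6 mol.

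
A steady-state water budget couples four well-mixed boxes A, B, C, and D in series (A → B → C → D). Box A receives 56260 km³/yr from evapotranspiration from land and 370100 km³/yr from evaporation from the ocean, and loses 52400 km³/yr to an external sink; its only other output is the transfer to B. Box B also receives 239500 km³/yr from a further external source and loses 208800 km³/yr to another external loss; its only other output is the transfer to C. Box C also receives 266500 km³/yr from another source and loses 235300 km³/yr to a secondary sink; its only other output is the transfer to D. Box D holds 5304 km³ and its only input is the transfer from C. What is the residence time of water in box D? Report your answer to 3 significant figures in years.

0.0122 yr

Box A: F(A→B) = (56260 + 370100) − 52400 = 373960 km³/yr.
Box B: F(B→C) = (373960 + 239500) − 208800 = 404660 km³/yr.
Box C: F(C→D) = (404660 + 266500) − 235300 = 435860 km³/yr.
Box D throughput = its input = 435860 km³/yr; τ = 5304 / 435860 = 0.01217 yr.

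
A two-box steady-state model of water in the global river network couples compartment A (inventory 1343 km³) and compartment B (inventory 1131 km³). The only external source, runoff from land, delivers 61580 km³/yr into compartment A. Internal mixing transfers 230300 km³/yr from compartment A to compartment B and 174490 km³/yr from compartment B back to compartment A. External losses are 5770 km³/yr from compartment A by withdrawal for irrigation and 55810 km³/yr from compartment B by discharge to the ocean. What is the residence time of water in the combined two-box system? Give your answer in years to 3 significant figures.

Treat the two boxes together as one reservoir: the mixing fluxes between them are internal recycling, so τ = ΣM / Σ(external losses).
M_total = 1343 + 1131 = 2474.0 km³.
ΣF_external_out = 5770 + 55810 = 61580 km³/yr.
τ = M_total / ΣF_ext = 2474.0 / 61580 = 0.04018 yr.

0.0402 yr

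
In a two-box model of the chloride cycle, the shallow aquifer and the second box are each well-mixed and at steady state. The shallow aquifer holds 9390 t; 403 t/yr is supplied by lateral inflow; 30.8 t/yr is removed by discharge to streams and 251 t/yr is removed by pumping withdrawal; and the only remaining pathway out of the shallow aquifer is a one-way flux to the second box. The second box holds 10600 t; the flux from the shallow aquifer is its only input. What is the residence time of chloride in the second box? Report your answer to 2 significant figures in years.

87 yr

Balance the shallow aquifer: ΣF_in = 403.00 t/yr.
Flux to the second box = ΣF_in − (30.8 + 251) = 121.20 t/yr.
At steady state the output of the second box equals its input, 121.20 t/yr.
τ = M / F = 10600 / 121.20 = 87.46 yr.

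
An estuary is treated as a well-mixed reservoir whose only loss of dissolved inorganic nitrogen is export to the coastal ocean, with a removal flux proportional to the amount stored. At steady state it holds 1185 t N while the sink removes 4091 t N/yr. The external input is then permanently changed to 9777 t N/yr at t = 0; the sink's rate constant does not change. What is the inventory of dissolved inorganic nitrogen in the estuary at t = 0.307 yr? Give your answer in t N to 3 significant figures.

The sink rate constant is k = F₀/M₀ = 4091/1185 = 3.452 yr⁻¹.
Solving dM/dt = F₁ − kM with M(0) = M₀ gives M(t) = F₁/k + (M₀ − F₁/k)·e^(−kt).
F₁/k = 9777/3.452 = 2832.0 t N; kt = 3.452 × 0.307 = 1.060, e^(−kt) = 0.3465.
M(0.307) = 2832.0 + (1185 − 2832.0) × 0.3465 = 2832.0 − 570.7 = 2261.3 t N.

2260 t N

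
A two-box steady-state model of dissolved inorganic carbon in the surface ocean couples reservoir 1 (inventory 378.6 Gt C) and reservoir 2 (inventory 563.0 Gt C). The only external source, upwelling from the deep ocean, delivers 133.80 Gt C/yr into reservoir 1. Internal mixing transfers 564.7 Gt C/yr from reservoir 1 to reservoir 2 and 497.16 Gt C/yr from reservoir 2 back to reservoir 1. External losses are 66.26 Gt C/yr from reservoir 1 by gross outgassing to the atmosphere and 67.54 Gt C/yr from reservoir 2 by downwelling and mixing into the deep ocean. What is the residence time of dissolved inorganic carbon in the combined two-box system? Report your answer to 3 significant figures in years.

7.04 yr

Residence time in the combined system uses the total inventory and the total *external* removal — internal exchanges between the two boxes cancel.
M_total = 378.6 + 563.0 = 941.60 Gt C.
ΣF_external_out = 66.26 + 67.54 = 133.80 Gt C/yr.
τ = M_total / ΣF_ext = 941.60 / 133.80 = 7.037 yr.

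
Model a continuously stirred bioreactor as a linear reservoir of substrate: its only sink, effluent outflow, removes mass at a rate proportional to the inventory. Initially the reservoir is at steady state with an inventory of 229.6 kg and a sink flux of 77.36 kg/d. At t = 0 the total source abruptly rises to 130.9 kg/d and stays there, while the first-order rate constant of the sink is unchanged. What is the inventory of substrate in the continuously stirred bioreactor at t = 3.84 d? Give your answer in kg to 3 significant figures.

345 kg

The sink rate constant is k = F₀/M₀ = 77.36/229.6 = 0.3369 d⁻¹.
Solving dM/dt = F₁ − kM with M(0) = M₀ gives M(t) = F₁/k + (M₀ − F₁/k)·e^(−kt).
F₁/k = 130.9/0.3369 = 388.50 kg; kt = 0.3369 × 3.84 = 1.294, e^(−kt) = 0.2742.
M(3.84) = 388.50 + (229.6 − 388.50) × 0.2742 = 388.50 − 43.57 = 344.93 kg.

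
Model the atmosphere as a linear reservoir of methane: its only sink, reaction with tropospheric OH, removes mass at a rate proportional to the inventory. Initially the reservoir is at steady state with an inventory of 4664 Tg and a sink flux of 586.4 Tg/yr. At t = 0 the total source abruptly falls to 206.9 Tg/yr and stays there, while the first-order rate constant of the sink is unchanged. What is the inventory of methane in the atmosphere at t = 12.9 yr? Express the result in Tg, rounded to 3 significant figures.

τ = M₀/F₀ = 4664/586.4 = 7.954 yr; rate constant k = 1/τ.
New steady state M_∞ = F₁/k = F₁·τ = 206.9 × 7.954 = 1645.6 Tg.
M(t) = M_∞ + (M₀ − M_∞)·e^(−t/τ); t/τ = 12.9/7.954 = 1.622, so e^(−t/τ) = 0.1975.
M(t) = 1645.6 + 3018 × 0.1975 = 2241.8 Tg.

2240 Tg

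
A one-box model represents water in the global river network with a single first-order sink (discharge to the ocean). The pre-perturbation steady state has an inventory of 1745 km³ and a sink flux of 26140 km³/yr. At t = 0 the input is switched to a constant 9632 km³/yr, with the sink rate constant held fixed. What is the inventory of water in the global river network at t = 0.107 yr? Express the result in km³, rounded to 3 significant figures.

τ = M₀/F₀ = 1745/26140 = 0.06676 yr; rate constant k = 1/τ.
New steady state M_∞ = F₁/k = F₁·τ = 9632 × 0.06676 = 642.99 km³.
M(t) = M_∞ + (M₀ − M_∞)·e^(−t/τ); t/τ = 0.107/0.06676 = 1.603, so e^(−t/τ) = 0.2013.
M(t) = 642.99 + 1102 × 0.2013 = 864.85 km³.

865 km³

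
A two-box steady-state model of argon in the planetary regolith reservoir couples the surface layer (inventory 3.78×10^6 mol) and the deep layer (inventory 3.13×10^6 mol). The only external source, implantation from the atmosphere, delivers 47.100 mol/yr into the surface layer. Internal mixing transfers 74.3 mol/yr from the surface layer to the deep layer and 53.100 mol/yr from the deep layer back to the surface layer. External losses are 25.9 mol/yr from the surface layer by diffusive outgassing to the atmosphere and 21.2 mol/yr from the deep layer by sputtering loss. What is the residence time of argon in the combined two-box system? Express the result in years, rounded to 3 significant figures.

147000 yr

For the system as a whole, the A↔B exchange is internal and contributes nothing to the throughput; only the external sinks remove mass.
M_total = 3.78×10^6 + 3.13×10^6 = 6.9100×10^6 mol.
ΣF_external_out = 25.9 + 21.2 = 47.100 mol/yr.
τ = M_total / ΣF_ext = 6.9100×10^6 / 47.100 = 146700 yr.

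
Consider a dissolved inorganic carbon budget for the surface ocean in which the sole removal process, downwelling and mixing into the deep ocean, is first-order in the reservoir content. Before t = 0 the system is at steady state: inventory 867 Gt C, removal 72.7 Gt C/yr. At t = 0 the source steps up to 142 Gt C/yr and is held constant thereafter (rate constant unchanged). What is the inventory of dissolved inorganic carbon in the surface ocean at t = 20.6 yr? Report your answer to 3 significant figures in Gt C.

1550 Gt C

τ = M₀/F₀ = 867/72.7 = 11.93 yr; rate constant k = 1/τ.
New steady state M_∞ = F₁/k = F₁·τ = 142 × 11.93 = 1693.5 Gt C.
M(t) = M_∞ + (M₀ − M_∞)·e^(−t/τ); t/τ = 20.6/11.93 = 1.727, so e^(−t/τ) = 0.1778.
M(t) = 1693.5 − 826.5 × 0.1778 = 1546.5 Gt C.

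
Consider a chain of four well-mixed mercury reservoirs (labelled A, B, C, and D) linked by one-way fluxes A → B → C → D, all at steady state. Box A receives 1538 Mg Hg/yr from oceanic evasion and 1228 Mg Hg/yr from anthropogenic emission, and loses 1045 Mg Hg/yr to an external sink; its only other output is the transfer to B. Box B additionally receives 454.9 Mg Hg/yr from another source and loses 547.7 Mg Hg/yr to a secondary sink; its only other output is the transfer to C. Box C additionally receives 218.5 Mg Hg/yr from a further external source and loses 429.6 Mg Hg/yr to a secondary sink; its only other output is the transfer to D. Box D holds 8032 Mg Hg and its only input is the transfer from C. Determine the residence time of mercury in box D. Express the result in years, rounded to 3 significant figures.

Box A: F(A→B) = (1538 + 1228) − 1045 = 1721.0 Mg Hg/yr.
Box B: F(B→C) = (1721.0 + 454.9) − 547.7 = 1628.2 Mg Hg/yr.
Box C: F(C→D) = (1628.2 + 218.5) − 429.6 = 1417.1 Mg Hg/yr.
Box D throughput = its input = 1417.1 Mg Hg/yr; τ = 8032 / 1417.1 = 5.668 yr.

5.67 yr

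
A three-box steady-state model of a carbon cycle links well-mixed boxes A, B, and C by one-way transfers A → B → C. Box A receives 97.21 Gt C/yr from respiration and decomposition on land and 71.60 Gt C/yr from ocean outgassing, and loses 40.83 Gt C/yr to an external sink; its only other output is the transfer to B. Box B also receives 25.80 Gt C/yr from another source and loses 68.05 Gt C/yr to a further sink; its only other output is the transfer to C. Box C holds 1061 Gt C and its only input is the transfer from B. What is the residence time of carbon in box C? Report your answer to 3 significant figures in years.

Box A: F(A→B) = (97.21 + 71.60) − 40.83 = 127.98 Gt C/yr.
Box B: F(B→C) = (127.98 + 25.80) − 68.05 = 85.730 Gt C/yr.
Box C throughput = its input = 85.730 Gt C/yr; τ = 1061 / 85.730 = 12.38 yr.

12.4 yr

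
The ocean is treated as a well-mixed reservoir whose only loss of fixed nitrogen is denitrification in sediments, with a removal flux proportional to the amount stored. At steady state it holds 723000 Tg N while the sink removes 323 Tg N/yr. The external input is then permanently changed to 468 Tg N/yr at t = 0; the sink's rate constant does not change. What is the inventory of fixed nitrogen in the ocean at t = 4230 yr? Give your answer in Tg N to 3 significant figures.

999000 Tg N

τ = M₀/F₀ = 723000/323 = 2238 yr; rate constant k = 1/τ.
New steady state M_∞ = F₁/k = F₁·τ = 468 × 2238 = 1.0476×10^6 Tg N.
M(t) = M_∞ + (M₀ − M_∞)·e^(−t/τ); t/τ = 4230/2238 = 1.890, so e^(−t/τ) = 0.1511.
M(t) = 1.0476×10^6 − 324600 × 0.1511 = 998520 Tg N.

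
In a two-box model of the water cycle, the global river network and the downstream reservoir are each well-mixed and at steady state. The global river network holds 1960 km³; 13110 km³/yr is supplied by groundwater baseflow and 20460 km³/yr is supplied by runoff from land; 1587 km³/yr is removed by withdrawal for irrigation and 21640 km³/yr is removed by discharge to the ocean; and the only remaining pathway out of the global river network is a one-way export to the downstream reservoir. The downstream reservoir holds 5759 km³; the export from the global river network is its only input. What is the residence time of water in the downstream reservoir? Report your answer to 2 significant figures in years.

0.56 yr

Balance the global river network: ΣF_in = 13110 + 20460 = 33570 km³/yr.
Export to the downstream reservoir = ΣF_in − (1587 + 21640) = 10343 km³/yr.
At steady state the output of the downstream reservoir equals its input, 10343 km³/yr.
τ = M / F = 5759 / 10343 = 0.5568 yr.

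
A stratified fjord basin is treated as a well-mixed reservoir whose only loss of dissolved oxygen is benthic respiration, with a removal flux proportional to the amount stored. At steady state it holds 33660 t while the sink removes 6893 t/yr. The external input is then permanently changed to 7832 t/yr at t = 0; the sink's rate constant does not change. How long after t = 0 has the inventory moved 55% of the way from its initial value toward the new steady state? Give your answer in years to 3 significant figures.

τ = M₀/F₀ = 33660/6893 = 4.883 yr.
The remaining gap fraction is e^(−t/τ); 55% covered ⇒ e^(−t/τ) = 0.450.
t = −τ ln(0.450) = 4.883 × 0.7985 = 3.899 yr.

3.90 yr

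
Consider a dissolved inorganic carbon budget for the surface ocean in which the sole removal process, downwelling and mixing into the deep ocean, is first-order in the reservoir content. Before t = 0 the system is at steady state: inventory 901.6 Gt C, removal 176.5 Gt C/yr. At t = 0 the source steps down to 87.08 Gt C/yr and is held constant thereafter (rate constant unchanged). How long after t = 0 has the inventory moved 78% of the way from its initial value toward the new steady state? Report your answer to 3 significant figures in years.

7.73 yr

τ = M₀/F₀ = 901.6/176.5 = 5.108 yr.
The remaining gap fraction is e^(−t/τ); 78% covered ⇒ e^(−t/τ) = 0.220.
t = −τ ln(0.220) = 5.108 × 1.514 = 7.734 yr.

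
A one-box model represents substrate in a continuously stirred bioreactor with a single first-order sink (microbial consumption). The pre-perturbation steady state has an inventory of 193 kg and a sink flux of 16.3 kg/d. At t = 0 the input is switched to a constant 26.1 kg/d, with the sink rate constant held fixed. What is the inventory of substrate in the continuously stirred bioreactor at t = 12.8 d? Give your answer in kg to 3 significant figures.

270 kg

Residence time τ = M₀/F₀ = 11.84 d. The eventual steady state is M_∞ = M₀·(F₁/F₀) = 193 × 26.1/16.3 = 309.04 kg.
The anomaly ΔM(t) = M(t) − M_∞ decays as ΔM₀·e^(−t/τ) with ΔM₀ = 193 − 309.04 = −116.0 kg.
At t = 12.8 d, e^(−t/τ) = e^(−1.081) = 0.3392, so ΔM = −39.36 kg and M = 309.04 − 39.36 = 269.67 kg.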